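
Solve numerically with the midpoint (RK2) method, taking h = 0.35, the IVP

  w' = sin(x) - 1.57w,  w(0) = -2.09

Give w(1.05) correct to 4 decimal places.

Midpoint: k1 = f(x_n, w_n); k2 = f(x_n + h/2, w_n + (h/2)·k1); w_{n+1} = w_n + h·k2.
x=0.000000, w=-2.090000:
  k1 = f(0.000000, -2.090000) = 3.281300
  k2 = f(0.175000, -1.515772) = 2.553871
  w ← -2.090000 + 0.35·2.553871 = -1.196145
x=0.350000, w=-1.196145:
  k1 = f(0.350000, -1.196145) = 2.220846
  k2 = f(0.525000, -0.807497) = 1.768984
  w ← -1.196145 + 0.35·1.768984 = -0.577001
x=0.700000, w=-0.577001:
  k1 = f(0.700000, -0.577001) = 1.550109
  k2 = f(0.875000, -0.305732) = 1.247542
  w ← -0.577001 + 0.35·1.247542 = -0.140361
w(1.05) ≈ -0.1404

-0.1404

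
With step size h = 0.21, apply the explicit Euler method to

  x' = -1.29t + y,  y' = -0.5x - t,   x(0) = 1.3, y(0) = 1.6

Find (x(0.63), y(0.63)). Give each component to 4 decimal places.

Euler on (x,y): x_{n+1} = x_n + h·x', y_{n+1} = y_n + h·y'.
0.000000: (1.300000, 1.600000); f=(1.600000, -0.650000) → (1.636000, 1.463500)
0.210000: (1.636000, 1.463500); f=(1.192600, -1.028000) → (1.886446, 1.247620)
0.420000: (1.886446, 1.247620); f=(0.705820, -1.363223) → (2.034668, 0.961343)
(x(0.63), y(0.63)) ≈ (2.0347, 0.9613)

2.0347, 0.9613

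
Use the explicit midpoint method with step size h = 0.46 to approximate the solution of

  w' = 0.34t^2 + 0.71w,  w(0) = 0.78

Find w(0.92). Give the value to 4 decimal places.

1.5766

Midpoint: k1 = f(t_n, w_n); k2 = f(t_n + h/2, w_n + (h/2)·k1); w_{n+1} = w_n + h·k2.
t=0.000000, w=0.780000:
  k1 = f(0.000000, 0.780000) = 0.553800
  k2 = f(0.230000, 0.907374) = 0.662222
  w ← 0.780000 + 0.46·0.662222 = 1.084622
t=0.460000, w=1.084622:
  k1 = f(0.460000, 1.084622) = 0.842026
  k2 = f(0.690000, 1.278288) = 1.069458
  w ← 1.084622 + 0.46·1.069458 = 1.576573
w(0.92) ≈ 1.5766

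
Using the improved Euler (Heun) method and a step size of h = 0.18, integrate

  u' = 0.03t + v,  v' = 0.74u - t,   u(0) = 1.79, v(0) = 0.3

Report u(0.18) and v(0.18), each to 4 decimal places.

1.8659, 0.5258

Heun on (u,v): k1 = f(t_n, state_n); k2 = f(t_n + h, state_n + h·k1); state_{n+1} = state_n + (h/2)·(k1 + k2).
0.000000: (1.790000, 0.300000)
  k1 = (0.300000, 1.324600)
  predictor → (1.844000, 0.538428)
  k2 = (0.543828, 1.184560)
  → (1.865945, 0.525824)
(u(0.18), v(0.18)) ≈ (1.8659, 0.5258)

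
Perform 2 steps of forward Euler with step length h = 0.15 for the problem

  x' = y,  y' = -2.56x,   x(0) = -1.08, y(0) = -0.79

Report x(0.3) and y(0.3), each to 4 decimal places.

Euler on (x,y): x_{n+1} = x_n + h·x', y_{n+1} = y_n + h·y'.
0.000000: (-1.080000, -0.790000); f=(-0.790000, 2.764800) → (-1.198500, -0.375280)
0.150000: (-1.198500, -0.375280); f=(-0.375280, 3.068160) → (-1.254792, 0.084944)
(x(0.3), y(0.3)) ≈ (-1.2548, 0.0849)

-1.2548, 0.0849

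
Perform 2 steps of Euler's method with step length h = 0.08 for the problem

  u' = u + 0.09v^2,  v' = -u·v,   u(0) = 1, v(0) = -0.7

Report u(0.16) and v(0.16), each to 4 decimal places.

1.1732, -0.5882

Euler on (u,v): u_{n+1} = u_n + h·u', v_{n+1} = v_n + h·v'.
0.000000: (1.000000, -0.700000); f=(1.044100, 0.700000) → (1.083528, -0.644000)
0.080000: (1.083528, -0.644000); f=(1.120854, 0.697792) → (1.173196, -0.588177)
(u(0.16), v(0.16)) ≈ (1.1732, -0.5882)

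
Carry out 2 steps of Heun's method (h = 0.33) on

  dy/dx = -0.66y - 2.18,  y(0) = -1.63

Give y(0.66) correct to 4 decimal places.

-2.2164

Heun: k1 = f(x_n, y_n); k2 = f(x_n + h, y_n + h·k1); y_{n+1} = y_n + (h/2)·(k1 + k2).
x=0.000000, y=-1.630000:
  k1 = f(0.000000, -1.630000) = -1.104200
  k2 = f(0.330000, -1.994386) = -0.863705
  y ← -1.630000 + (0.33/2)·(-1.104200 + (-0.863705)) = -1.954704
x=0.330000, y=-1.954704:
  k1 = f(0.330000, -1.954704) = -0.889895
  k2 = f(0.660000, -2.248370) = -0.696076
  y ← -1.954704 + (0.33/2)·(-0.889895 + (-0.696076)) = -2.216390
y(0.66) ≈ -2.2164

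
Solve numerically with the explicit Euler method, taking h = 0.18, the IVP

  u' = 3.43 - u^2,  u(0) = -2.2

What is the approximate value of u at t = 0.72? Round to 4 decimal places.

-5.8715

Euler: u_{n+1} = u_n + h·f(t_n, u_n).
t=0.000000, u=-2.200000: f=-1.410000 → u ← -2.200000 + 0.18·(-1.410000) = -2.453800
t=0.180000, u=-2.453800: f=-2.591134 → u ← -2.453800 + 0.18·(-2.591134) = -2.920204
t=0.360000, u=-2.920204: f=-5.097593 → u ← -2.920204 + 0.18·(-5.097593) = -3.837771
t=0.540000, u=-3.837771: f=-11.298485 → u ← -3.837771 + 0.18·(-11.298485) = -5.871498
u(0.72) ≈ -5.8715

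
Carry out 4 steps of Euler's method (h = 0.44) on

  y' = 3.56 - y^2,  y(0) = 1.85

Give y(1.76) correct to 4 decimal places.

1.8799

Euler: y_{n+1} = y_n + h·f(x_n, y_n).
x=0.000000, y=1.850000: f=0.137500 → y ← 1.850000 + 0.44·0.137500 = 1.910500
x=0.440000, y=1.910500: f=-0.090010 → y ← 1.910500 + 0.44·(-0.090010) = 1.870895
x=0.880000, y=1.870895: f=0.059750 → y ← 1.870895 + 0.44·0.059750 = 1.897186
x=1.320000, y=1.897186: f=-0.039313 → y ← 1.897186 + 0.44·(-0.039313) = 1.879888
y(1.76) ≈ 1.8799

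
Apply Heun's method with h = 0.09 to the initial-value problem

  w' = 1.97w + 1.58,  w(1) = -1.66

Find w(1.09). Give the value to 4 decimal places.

Heun: k1 = f(x_n, w_n); k2 = f(x_n + h, w_n + h·k1); w_{n+1} = w_n + (h/2)·(k1 + k2).
x=1.000000, w=-1.660000:
  k1 = f(1.000000, -1.660000) = -1.690200
  k2 = f(1.090000, -1.812118) = -1.989872
  w ← -1.660000 + (0.09/2)·(-1.690200 + (-1.989872)) = -1.825603
w(1.09) ≈ -1.8256

-1.8256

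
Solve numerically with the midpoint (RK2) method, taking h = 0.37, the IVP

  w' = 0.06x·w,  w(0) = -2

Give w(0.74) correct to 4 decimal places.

-2.0331

Midpoint: k1 = f(x_n, w_n); k2 = f(x_n + h/2, w_n + (h/2)·k1); w_{n+1} = w_n + h·k2.
x=0.000000, w=-2.000000:
  k1 = f(0.000000, -2.000000) = 0.000000
  k2 = f(0.185000, -2.000000) = -0.022200
  w ← -2.000000 + 0.37·(-0.022200) = -2.008214
x=0.370000, w=-2.008214:
  k1 = f(0.370000, -2.008214) = -0.044582
  k2 = f(0.555000, -2.016462) = -0.067148
  w ← -2.008214 + 0.37·(-0.067148) = -2.033059
w(0.74) ≈ -2.0331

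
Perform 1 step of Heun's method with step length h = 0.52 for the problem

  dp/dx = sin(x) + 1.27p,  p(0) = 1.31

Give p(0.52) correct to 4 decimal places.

Heun: k1 = f(x_n, p_n); k2 = f(x_n + h, p_n + h·k1); p_{n+1} = p_n + (h/2)·(k1 + k2).
x=0.000000, p=1.310000:
  k1 = f(0.000000, 1.310000) = 1.663700
  k2 = f(0.520000, 2.175124) = 3.259288
  p ← 1.310000 + (0.52/2)·(1.663700 + 3.259288) = 2.589977
p(0.52) ≈ 2.5900

2.5900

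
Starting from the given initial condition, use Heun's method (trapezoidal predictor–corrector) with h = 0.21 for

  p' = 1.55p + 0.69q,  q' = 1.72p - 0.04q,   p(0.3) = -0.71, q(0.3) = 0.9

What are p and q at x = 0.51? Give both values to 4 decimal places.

Heun on (p,q): k1 = f(x_n, state_n); k2 = f(x_n + h, state_n + h·k1); state_{n+1} = state_n + (h/2)·(k1 + k2).
0.300000: (-0.710000, 0.900000)
  k1 = (-0.479500, -1.257200)
  predictor → (-0.810695, 0.635988)
  k2 = (-0.817746, -1.419835)
  → (-0.846211, 0.618911)
(p(0.51), q(0.51)) ≈ (-0.8462, 0.6189)

-0.8462, 0.6189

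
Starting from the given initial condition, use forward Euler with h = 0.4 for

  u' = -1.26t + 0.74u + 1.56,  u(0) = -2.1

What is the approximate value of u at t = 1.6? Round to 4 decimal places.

-3.5512

Euler: u_{n+1} = u_n + h·f(t_n, u_n).
t=0.000000, u=-2.100000: f=0.006000 → u ← -2.100000 + 0.4·0.006000 = -2.097600
t=0.400000, u=-2.097600: f=-0.496224 → u ← -2.097600 + 0.4·(-0.496224) = -2.296090
t=0.800000, u=-2.296090: f=-1.147106 → u ← -2.296090 + 0.4·(-1.147106) = -2.754932
t=1.200000, u=-2.754932: f=-1.990650 → u ← -2.754932 + 0.4·(-1.990650) = -3.551192
u(1.6) ≈ -3.5512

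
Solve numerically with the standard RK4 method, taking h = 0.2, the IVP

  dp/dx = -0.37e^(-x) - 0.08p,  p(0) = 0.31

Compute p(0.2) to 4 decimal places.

RK4: k1 = f(x_n, p_n); k2 = f(x_n + h/2, p_n + (h/2)·k1); k3 = f(x_n + h/2, p_n + (h/2)·k2); k4 = f(x_n + h, p_n + h·k3); p_{n+1} = p_n + (h/6)·(k1 + 2k2 + 2k3 + k4).
x=0.000000, p=0.310000:
  k1 = f(0.000000, 0.310000) = -0.394800
  k2 = f(0.100000, 0.270520) = -0.356431
  k3 = f(0.100000, 0.274357) = -0.356738
  k4 = f(0.200000, 0.238652) = -0.322023
  p ← 0.310000 + (0.2/6)·(k1 + 2k2 + 2k3 + k4) = 0.238561
p(0.2) ≈ 0.2386

0.2386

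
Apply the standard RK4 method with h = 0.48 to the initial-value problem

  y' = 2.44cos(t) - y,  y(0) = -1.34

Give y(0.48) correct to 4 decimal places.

RK4: k1 = f(t_n, y_n); k2 = f(t_n + h/2, y_n + (h/2)·k1); k3 = f(t_n + h/2, y_n + (h/2)·k2); k4 = f(t_n + h, y_n + h·k3); y_{n+1} = y_n + (h/6)·(k1 + 2k2 + 2k3 + k4).
t=0.000000, y=-1.340000:
  k1 = f(0.000000, -1.340000) = 3.780000
  k2 = f(0.240000, -0.432800) = 2.802865
  k3 = f(0.240000, -0.667312) = 3.037377
  k4 = f(0.480000, 0.117941) = 2.046327
  y ← -1.340000 + (0.48/6)·(k1 + 2k2 + 2k3 + k4) = 0.060545
y(0.48) ≈ 0.0605

0.0605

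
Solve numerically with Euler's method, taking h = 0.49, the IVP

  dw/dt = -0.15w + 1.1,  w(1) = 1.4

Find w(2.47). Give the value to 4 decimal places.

2.6145

Euler: w_{n+1} = w_n + h·f(t_n, w_n).
t=1.000000, w=1.400000: f=0.890000 → w ← 1.400000 + 0.49·0.890000 = 1.836100
t=1.490000, w=1.836100: f=0.824585 → w ← 1.836100 + 0.49·0.824585 = 2.240147
t=1.980000, w=2.240147: f=0.763978 → w ← 2.240147 + 0.49·0.763978 = 2.614496
w(2.47) ≈ 2.6145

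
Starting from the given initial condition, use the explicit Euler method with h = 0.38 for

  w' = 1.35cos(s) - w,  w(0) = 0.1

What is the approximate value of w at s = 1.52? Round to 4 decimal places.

Euler: w_{n+1} = w_n + h·f(s_n, w_n).
s=0.000000, w=0.100000: f=1.250000 → w ← 0.100000 + 0.38·1.250000 = 0.575000
s=0.380000, w=0.575000: f=0.678697 → w ← 0.575000 + 0.38·0.678697 = 0.832905
s=0.760000, w=0.832905: f=0.145624 → w ← 0.832905 + 0.38·0.145624 = 0.888242
s=1.140000, w=0.888242: f=-0.324489 → w ← 0.888242 + 0.38·(-0.324489) = 0.764936
w(1.52) ≈ 0.7649

0.7649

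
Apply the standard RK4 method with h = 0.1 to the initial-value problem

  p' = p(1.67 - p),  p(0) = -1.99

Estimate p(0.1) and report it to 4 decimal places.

RK4: k1 = f(t_n, p_n); k2 = f(t_n + h/2, p_n + (h/2)·k1); k3 = f(t_n + h/2, p_n + (h/2)·k2); k4 = f(t_n + h, p_n + h·k3); p_{n+1} = p_n + (h/6)·(k1 + 2k2 + 2k3 + k4).
t=0.000000, p=-1.990000:
  k1 = f(0.000000, -1.990000) = -7.283400
  k2 = f(0.050000, -2.354170) = -9.473580
  k3 = f(0.050000, -2.463679) = -10.184058
  k4 = f(0.100000, -3.008406) = -14.074543
  p ← -1.990000 + (0.1/6)·(k1 + 2k2 + 2k3 + k4) = -3.001220
p(0.1) ≈ -3.0012

-3.0012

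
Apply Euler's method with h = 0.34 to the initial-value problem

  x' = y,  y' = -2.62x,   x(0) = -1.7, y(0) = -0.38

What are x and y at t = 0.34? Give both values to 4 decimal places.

-1.8292, 1.1344

Euler on (x,y): x_{n+1} = x_n + h·x', y_{n+1} = y_n + h·y'.
0.000000: (-1.700000, -0.380000); f=(-0.380000, 4.454000) → (-1.829200, 1.134360)
(x(0.34), y(0.34)) ≈ (-1.8292, 1.1344)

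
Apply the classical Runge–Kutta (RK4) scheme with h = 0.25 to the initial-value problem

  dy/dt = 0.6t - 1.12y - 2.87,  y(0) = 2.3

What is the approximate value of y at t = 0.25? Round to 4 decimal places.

1.1297

RK4: k1 = f(t_n, y_n); k2 = f(t_n + h/2, y_n + (h/2)·k1); k3 = f(t_n + h/2, y_n + (h/2)·k2); k4 = f(t_n + h, y_n + h·k3); y_{n+1} = y_n + (h/6)·(k1 + 2k2 + 2k3 + k4).
t=0.000000, y=2.300000:
  k1 = f(0.000000, 2.300000) = -5.446000
  k2 = f(0.125000, 1.619250) = -4.608560
  k3 = f(0.125000, 1.723930) = -4.725802
  k4 = f(0.250000, 1.118550) = -3.972776
  y ← 2.300000 + (0.25/6)·(k1 + 2k2 + 2k3 + k4) = 1.129688
y(0.25) ≈ 1.1297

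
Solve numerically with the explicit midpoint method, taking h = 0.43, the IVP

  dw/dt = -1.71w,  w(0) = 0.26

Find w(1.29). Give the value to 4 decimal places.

Midpoint: k1 = f(t_n, w_n); k2 = f(t_n + h/2, w_n + (h/2)·k1); w_{n+1} = w_n + h·k2.
t=0.000000, w=0.260000:
  k1 = f(0.000000, 0.260000) = -0.444600
  k2 = f(0.215000, 0.164411) = -0.281143
  w ← 0.260000 + 0.43·(-0.281143) = 0.139109
t=0.430000, w=0.139109:
  k1 = f(0.430000, 0.139109) = -0.237876
  k2 = f(0.645000, 0.087965) = -0.150421
  w ← 0.139109 + 0.43·(-0.150421) = 0.074428
t=0.860000, w=0.074428:
  k1 = f(0.860000, 0.074428) = -0.127271
  k2 = f(1.075000, 0.047064) = -0.080480
  w ← 0.074428 + 0.43·(-0.080480) = 0.039821
w(1.29) ≈ 0.0398

0.0398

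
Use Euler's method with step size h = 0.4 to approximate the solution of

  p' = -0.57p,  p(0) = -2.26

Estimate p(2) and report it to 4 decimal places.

-0.6197

Euler: p_{n+1} = p_n + h·f(s_n, p_n).
s=0.000000, p=-2.260000: f=1.288200 → p ← -2.260000 + 0.4·1.288200 = -1.744720
s=0.400000, p=-1.744720: f=0.994490 → p ← -1.744720 + 0.4·0.994490 = -1.346924
s=0.800000, p=-1.346924: f=0.767747 → p ← -1.346924 + 0.4·0.767747 = -1.039825
s=1.200000, p=-1.039825: f=0.592700 → p ← -1.039825 + 0.4·0.592700 = -0.802745
s=1.600000, p=-0.802745: f=0.457565 → p ← -0.802745 + 0.4·0.457565 = -0.619719
p(2) ≈ -0.6197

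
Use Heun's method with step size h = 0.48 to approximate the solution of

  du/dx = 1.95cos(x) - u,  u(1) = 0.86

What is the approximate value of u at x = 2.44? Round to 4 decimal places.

-0.2580

Heun: k1 = f(x_n, u_n); k2 = f(x_n + h, u_n + h·k1); u_{n+1} = u_n + (h/2)·(k1 + k2).
x=1.000000, u=0.860000:
  k1 = f(1.000000, 0.860000) = 0.193589
  k2 = f(1.480000, 0.952923) = -0.776113
  u ← 0.860000 + (0.48/2)·(0.193589 + (-0.776113)) = 0.720194
x=1.480000, u=0.720194:
  k1 = f(1.480000, 0.720194) = -0.543385
  k2 = f(1.960000, 0.459370) = -1.199301
  u ← 0.720194 + (0.48/2)·(-0.543385 + (-1.199301)) = 0.301950
x=1.960000, u=0.301950:
  k1 = f(1.960000, 0.301950) = -1.041881
  k2 = f(2.440000, -0.198153) = -1.291287
  u ← 0.301950 + (0.48/2)·(-1.041881 + (-1.291287)) = -0.258010
u(2.44) ≈ -0.2580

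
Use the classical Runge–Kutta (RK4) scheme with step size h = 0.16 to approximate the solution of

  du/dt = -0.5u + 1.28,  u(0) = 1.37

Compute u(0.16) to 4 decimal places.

RK4: k1 = f(t_n, u_n); k2 = f(t_n + h/2, u_n + (h/2)·k1); k3 = f(t_n + h/2, u_n + (h/2)·k2); k4 = f(t_n + h, u_n + h·k3); u_{n+1} = u_n + (h/6)·(k1 + 2k2 + 2k3 + k4).
t=0.000000, u=1.370000:
  k1 = f(0.000000, 1.370000) = 0.595000
  k2 = f(0.080000, 1.417600) = 0.571200
  k3 = f(0.080000, 1.415696) = 0.572152
  k4 = f(0.160000, 1.461544) = 0.549228
  u ← 1.370000 + (0.16/6)·(k1 + 2k2 + 2k3 + k4) = 1.461492
u(0.16) ≈ 1.4615

1.4615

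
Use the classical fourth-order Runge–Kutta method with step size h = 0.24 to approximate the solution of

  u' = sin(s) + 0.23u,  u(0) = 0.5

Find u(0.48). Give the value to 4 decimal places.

0.6757

RK4: k1 = f(s_n, u_n); k2 = f(s_n + h/2, u_n + (h/2)·k1); k3 = f(s_n + h/2, u_n + (h/2)·k2); k4 = f(s_n + h, u_n + h·k3); u_{n+1} = u_n + (h/6)·(k1 + 2k2 + 2k3 + k4).
s=0.000000, u=0.500000:
  k1 = f(0.000000, 0.500000) = 0.115000
  k2 = f(0.120000, 0.513800) = 0.237886
  k3 = f(0.120000, 0.528546) = 0.241278
  k4 = f(0.240000, 0.557907) = 0.366021
  u ← 0.500000 + (0.24/6)·(k1 + 2k2 + 2k3 + k4) = 0.557574
s=0.240000, u=0.557574:
  k1 = f(0.240000, 0.557574) = 0.365945
  k2 = f(0.360000, 0.601487) = 0.490616
  k3 = f(0.360000, 0.616448) = 0.494057
  k4 = f(0.480000, 0.676148) = 0.617293
  u ← 0.557574 + (0.24/6)·(k1 + 2k2 + 2k3 + k4) = 0.675677
u(0.48) ≈ 0.6757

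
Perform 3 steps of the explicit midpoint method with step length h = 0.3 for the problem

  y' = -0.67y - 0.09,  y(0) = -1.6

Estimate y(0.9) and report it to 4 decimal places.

-0.9401

Midpoint: k1 = f(t_n, y_n); k2 = f(t_n + h/2, y_n + (h/2)·k1); y_{n+1} = y_n + h·k2.
t=0.000000, y=-1.600000:
  k1 = f(0.000000, -1.600000) = 0.982000
  k2 = f(0.150000, -1.452700) = 0.883309
  y ← -1.600000 + 0.3·0.883309 = -1.335007
t=0.300000, y=-1.335007:
  k1 = f(0.300000, -1.335007) = 0.804455
  k2 = f(0.450000, -1.214339) = 0.723607
  y ← -1.335007 + 0.3·0.723607 = -1.117925
t=0.600000, y=-1.117925:
  k1 = f(0.600000, -1.117925) = 0.659010
  k2 = f(0.750000, -1.019074) = 0.592779
  y ← -1.117925 + 0.3·0.592779 = -0.940091
y(0.9) ≈ -0.9401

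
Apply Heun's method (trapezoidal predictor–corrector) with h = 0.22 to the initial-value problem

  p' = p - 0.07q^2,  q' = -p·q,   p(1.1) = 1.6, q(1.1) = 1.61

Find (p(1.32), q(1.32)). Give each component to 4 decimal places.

Heun on (p,q): k1 = f(x_n, state_n); k2 = f(x_n + h, state_n + h·k1); state_{n+1} = state_n + (h/2)·(k1 + k2).
1.100000: (1.600000, 1.610000)
  k1 = (1.418553, -2.576000)
  predictor → (1.912082, 1.043280)
  k2 = (1.835891, -1.994837)
  → (1.957989, 1.107208)
(p(1.32), q(1.32)) ≈ (1.9580, 1.1072)

1.9580, 1.1072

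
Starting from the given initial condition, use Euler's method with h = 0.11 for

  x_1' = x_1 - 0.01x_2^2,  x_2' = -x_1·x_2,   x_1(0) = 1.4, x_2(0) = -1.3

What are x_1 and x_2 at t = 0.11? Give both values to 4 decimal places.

Euler on (x_1,x_2): x_1_{n+1} = x_1_n + h·x_1', x_2_{n+1} = x_2_n + h·x_2'.
0.000000: (1.400000, -1.300000); f=(1.383100, 1.820000) → (1.552141, -1.099800)
(x_1(0.11), x_2(0.11)) ≈ (1.5521, -1.0998)

1.5521, -1.0998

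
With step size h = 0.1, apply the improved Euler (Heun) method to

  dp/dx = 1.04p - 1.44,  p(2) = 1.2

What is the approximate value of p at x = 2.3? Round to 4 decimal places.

Heun: k1 = f(x_n, p_n); k2 = f(x_n + h, p_n + h·k1); p_{n+1} = p_n + (h/2)·(k1 + k2).
x=2.000000, p=1.200000:
  k1 = f(2.000000, 1.200000) = -0.192000
  k2 = f(2.100000, 1.180800) = -0.211968
  p ← 1.200000 + (0.1/2)·(-0.192000 + (-0.211968)) = 1.179802
x=2.100000, p=1.179802:
  k1 = f(2.100000, 1.179802) = -0.213006
  k2 = f(2.200000, 1.158501) = -0.235159
  p ← 1.179802 + (0.1/2)·(-0.213006 + (-0.235159)) = 1.157393
x=2.200000, p=1.157393:
  k1 = f(2.200000, 1.157393) = -0.236311
  k2 = f(2.300000, 1.133762) = -0.260887
  p ← 1.157393 + (0.1/2)·(-0.236311 + (-0.260887)) = 1.132533
p(2.3) ≈ 1.1325

1.1325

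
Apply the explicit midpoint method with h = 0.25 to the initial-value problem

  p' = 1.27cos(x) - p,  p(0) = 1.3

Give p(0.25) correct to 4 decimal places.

Midpoint: k1 = f(x_n, p_n); k2 = f(x_n + h/2, p_n + (h/2)·k1); p_{n+1} = p_n + h·k2.
x=0.000000, p=1.300000:
  k1 = f(0.000000, 1.300000) = -0.030000
  k2 = f(0.125000, 1.296250) = -0.036159
  p ← 1.300000 + 0.25·(-0.036159) = 1.290960
p(0.25) ≈ 1.2910

1.2910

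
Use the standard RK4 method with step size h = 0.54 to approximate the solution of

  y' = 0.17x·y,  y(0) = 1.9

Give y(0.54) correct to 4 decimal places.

RK4: k1 = f(x_n, y_n); k2 = f(x_n + h/2, y_n + (h/2)·k1); k3 = f(x_n + h/2, y_n + (h/2)·k2); k4 = f(x_n + h, y_n + h·k3); y_{n+1} = y_n + (h/6)·(k1 + 2k2 + 2k3 + k4).
x=0.000000, y=1.900000:
  k1 = f(0.000000, 1.900000) = 0.000000
  k2 = f(0.270000, 1.900000) = 0.087210
  k3 = f(0.270000, 1.923547) = 0.088291
  k4 = f(0.540000, 1.947677) = 0.178797
  y ← 1.900000 + (0.54/6)·(k1 + 2k2 + 2k3 + k4) = 1.947682
y(0.54) ≈ 1.9477

1.9477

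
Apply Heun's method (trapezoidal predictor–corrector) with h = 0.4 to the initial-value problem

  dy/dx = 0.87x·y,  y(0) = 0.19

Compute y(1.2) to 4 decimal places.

0.3510

Heun: k1 = f(x_n, y_n); k2 = f(x_n + h, y_n + h·k1); y_{n+1} = y_n + (h/2)·(k1 + k2).
x=0.000000, y=0.190000:
  k1 = f(0.000000, 0.190000) = 0.000000
  k2 = f(0.400000, 0.190000) = 0.066120
  y ← 0.190000 + (0.4/2)·(0.000000 + 0.066120) = 0.203224
x=0.400000, y=0.203224:
  k1 = f(0.400000, 0.203224) = 0.070722
  k2 = f(0.800000, 0.231513) = 0.161133
  y ← 0.203224 + (0.4/2)·(0.070722 + 0.161133) = 0.249595
x=0.800000, y=0.249595:
  k1 = f(0.800000, 0.249595) = 0.173718
  k2 = f(1.200000, 0.319082) = 0.333122
  y ← 0.249595 + (0.4/2)·(0.173718 + 0.333122) = 0.350963
y(1.2) ≈ 0.3510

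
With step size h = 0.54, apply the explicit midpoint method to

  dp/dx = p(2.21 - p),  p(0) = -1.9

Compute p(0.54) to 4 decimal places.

-15.3601

Midpoint: k1 = f(x_n, p_n); k2 = f(x_n + h/2, p_n + (h/2)·k1); p_{n+1} = p_n + h·k2.
x=0.000000, p=-1.900000:
  k1 = f(0.000000, -1.900000) = -7.809000
  k2 = f(0.270000, -4.008430) = -24.926141
  p ← -1.900000 + 0.54·(-24.926141) = -15.360116
p(0.54) ≈ -15.3601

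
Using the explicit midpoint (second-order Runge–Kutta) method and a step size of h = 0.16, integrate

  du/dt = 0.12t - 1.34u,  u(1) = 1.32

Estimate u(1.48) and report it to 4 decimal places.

0.7515

Midpoint: k1 = f(t_n, u_n); k2 = f(t_n + h/2, u_n + (h/2)·k1); u_{n+1} = u_n + h·k2.
t=1.000000, u=1.320000:
  k1 = f(1.000000, 1.320000) = -1.648800
  k2 = f(1.080000, 1.188096) = -1.462449
  u ← 1.320000 + 0.16·(-1.462449) = 1.086008
t=1.160000, u=1.086008:
  k1 = f(1.160000, 1.086008) = -1.316051
  k2 = f(1.240000, 0.980724) = -1.165370
  u ← 1.086008 + 0.16·(-1.165370) = 0.899549
t=1.320000, u=0.899549:
  k1 = f(1.320000, 0.899549) = -1.046996
  k2 = f(1.400000, 0.815789) = -0.925158
  u ← 0.899549 + 0.16·(-0.925158) = 0.751524
u(1.48) ≈ 0.7515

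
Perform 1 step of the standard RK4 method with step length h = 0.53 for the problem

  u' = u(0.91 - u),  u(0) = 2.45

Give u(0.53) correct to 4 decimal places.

RK4: k1 = f(x_n, u_n); k2 = f(x_n + h/2, u_n + (h/2)·k1); k3 = f(x_n + h/2, u_n + (h/2)·k2); k4 = f(x_n + h, u_n + h·k3); u_{n+1} = u_n + (h/6)·(k1 + 2k2 + 2k3 + k4).
x=0.000000, u=2.450000:
  k1 = f(0.000000, 2.450000) = -3.773000
  k2 = f(0.265000, 1.450155) = -0.783308
  k3 = f(0.265000, 2.242423) = -2.987857
  k4 = f(0.530000, 0.866436) = 0.037746
  u ← 2.450000 + (0.53/6)·(k1 + 2k2 + 2k3 + k4) = 1.453813
u(0.53) ≈ 1.4538

1.4538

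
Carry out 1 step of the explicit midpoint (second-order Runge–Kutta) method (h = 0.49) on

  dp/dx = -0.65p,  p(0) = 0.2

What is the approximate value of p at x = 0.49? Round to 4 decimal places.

Midpoint: k1 = f(x_n, p_n); k2 = f(x_n + h/2, p_n + (h/2)·k1); p_{n+1} = p_n + h·k2.
x=0.000000, p=0.200000:
  k1 = f(0.000000, 0.200000) = -0.130000
  k2 = f(0.245000, 0.168150) = -0.109298
  p ← 0.200000 + 0.49·(-0.109298) = 0.146444
p(0.49) ≈ 0.1464

0.1464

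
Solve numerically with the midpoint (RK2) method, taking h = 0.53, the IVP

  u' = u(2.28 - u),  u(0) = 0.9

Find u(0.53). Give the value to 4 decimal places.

1.5846

Midpoint: k1 = f(t_n, u_n); k2 = f(t_n + h/2, u_n + (h/2)·k1); u_{n+1} = u_n + h·k2.
t=0.000000, u=0.900000:
  k1 = f(0.000000, 0.900000) = 1.242000
  k2 = f(0.265000, 1.229130) = 1.291656
  u ← 0.900000 + 0.53·1.291656 = 1.584578
u(0.53) ≈ 1.5846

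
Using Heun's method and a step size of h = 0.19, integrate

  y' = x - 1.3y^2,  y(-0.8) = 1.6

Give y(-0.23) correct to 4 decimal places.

0.6011

Heun: k1 = f(x_n, y_n); k2 = f(x_n + h, y_n + h·k1); y_{n+1} = y_n + (h/2)·(k1 + k2).
x=-0.800000, y=1.600000:
  k1 = f(-0.800000, 1.600000) = -4.128000
  k2 = f(-0.610000, 0.815680) = -1.474934
  y ← 1.600000 + (0.19/2)·(-4.128000 + (-1.474934)) = 1.067721
x=-0.610000, y=1.067721:
  k1 = f(-0.610000, 1.067721) = -2.092037
  k2 = f(-0.420000, 0.670234) = -1.003978
  y ← 1.067721 + (0.19/2)·(-2.092037 + (-1.003978)) = 0.773600
x=-0.420000, y=0.773600:
  k1 = f(-0.420000, 0.773600) = -1.197994
  k2 = f(-0.230000, 0.545981) = -0.617524
  y ← 0.773600 + (0.19/2)·(-1.197994 + (-0.617524)) = 0.601126
y(-0.23) ≈ 0.6011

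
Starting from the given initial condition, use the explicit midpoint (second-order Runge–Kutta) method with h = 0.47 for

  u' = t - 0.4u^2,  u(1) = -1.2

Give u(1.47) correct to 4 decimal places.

-0.8472

Midpoint: k1 = f(t_n, u_n); k2 = f(t_n + h/2, u_n + (h/2)·k1); u_{n+1} = u_n + h·k2.
t=1.000000, u=-1.200000:
  k1 = f(1.000000, -1.200000) = 0.424000
  k2 = f(1.235000, -1.100360) = 0.750683
  u ← -1.200000 + 0.47·0.750683 = -0.847179
u(1.47) ≈ -0.8472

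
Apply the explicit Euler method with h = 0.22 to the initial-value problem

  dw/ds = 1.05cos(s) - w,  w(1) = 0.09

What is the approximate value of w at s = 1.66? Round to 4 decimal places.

0.2107

Euler: w_{n+1} = w_n + h·f(s_n, w_n).
s=1.000000, w=0.090000: f=0.477317 → w ← 0.090000 + 0.22·0.477317 = 0.195010
s=1.220000, w=0.195010: f=0.165818 → w ← 0.195010 + 0.22·0.165818 = 0.231490
s=1.440000, w=0.231490: f=-0.094545 → w ← 0.231490 + 0.22·(-0.094545) = 0.210690
w(1.66) ≈ 0.2107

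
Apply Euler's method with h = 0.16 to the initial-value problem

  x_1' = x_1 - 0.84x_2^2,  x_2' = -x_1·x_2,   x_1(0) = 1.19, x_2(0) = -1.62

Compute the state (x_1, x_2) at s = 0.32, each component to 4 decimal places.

Euler on (x_1,x_2): x_1_{n+1} = x_1_n + h·x_1', x_2_{n+1} = x_2_n + h·x_2'.
0.000000: (1.190000, -1.620000); f=(-1.014496, 1.927800) → (1.027681, -1.311552)
0.160000: (1.027681, -1.311552); f=(-0.417261, 1.347857) → (0.960919, -1.095895)
(x_1(0.32), x_2(0.32)) ≈ (0.9609, -1.0959)

0.9609, -1.0959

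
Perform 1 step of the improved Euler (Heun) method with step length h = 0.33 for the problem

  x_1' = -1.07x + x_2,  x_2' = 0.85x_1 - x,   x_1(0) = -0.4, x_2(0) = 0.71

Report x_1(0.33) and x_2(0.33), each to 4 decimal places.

Heun on (x_1,x_2): k1 = f(x_n, state_n); k2 = f(x_n + h, state_n + h·k1); state_{n+1} = state_n + (h/2)·(k1 + k2).
0.000000: (-0.400000, 0.710000)
  k1 = (0.710000, -0.340000)
  predictor → (-0.165700, 0.597800)
  k2 = (0.244700, -0.470845)
  → (-0.242475, 0.576211)
(x_1(0.33), x_2(0.33)) ≈ (-0.2425, 0.5762)

-0.2425, 0.5762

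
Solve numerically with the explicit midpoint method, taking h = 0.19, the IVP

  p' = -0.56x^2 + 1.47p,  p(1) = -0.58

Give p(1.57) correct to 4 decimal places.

Midpoint: k1 = f(x_n, p_n); k2 = f(x_n + h/2, p_n + (h/2)·k1); p_{n+1} = p_n + h·k2.
x=1.000000, p=-0.580000:
  k1 = f(1.000000, -0.580000) = -1.412600
  k2 = f(1.095000, -0.714197) = -1.721324
  p ← -0.580000 + 0.19·(-1.721324) = -0.907051
x=1.190000, p=-0.907051:
  k1 = f(1.190000, -0.907051) = -2.126382
  k2 = f(1.285000, -1.109058) = -2.555001
  p ← -0.907051 + 0.19·(-2.555001) = -1.392502
x=1.380000, p=-1.392502:
  k1 = f(1.380000, -1.392502) = -3.113441
  k2 = f(1.475000, -1.688279) = -3.700120
  p ← -1.392502 + 0.19·(-3.700120) = -2.095524
p(1.57) ≈ -2.0955

-2.0955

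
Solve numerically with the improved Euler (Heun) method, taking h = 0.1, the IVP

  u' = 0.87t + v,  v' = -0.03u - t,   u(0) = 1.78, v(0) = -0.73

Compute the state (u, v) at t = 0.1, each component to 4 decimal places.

1.7111, -0.7402

Heun on (u,v): k1 = f(t_n, state_n); k2 = f(t_n + h, state_n + h·k1); state_{n+1} = state_n + (h/2)·(k1 + k2).
0.000000: (1.780000, -0.730000)
  k1 = (-0.730000, -0.053400)
  predictor → (1.707000, -0.735340)
  k2 = (-0.648340, -0.151210)
  → (1.711083, -0.740231)
(u(0.1), v(0.1)) ≈ (1.7111, -0.7402)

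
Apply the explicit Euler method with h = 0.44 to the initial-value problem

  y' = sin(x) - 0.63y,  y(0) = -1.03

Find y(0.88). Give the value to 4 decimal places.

Euler: y_{n+1} = y_n + h·f(x_n, y_n).
x=0.000000, y=-1.030000: f=0.648900 → y ← -1.030000 + 0.44·0.648900 = -0.744484
x=0.440000, y=-0.744484: f=0.894964 → y ← -0.744484 + 0.44·0.894964 = -0.350700
y(0.88) ≈ -0.3507

-0.3507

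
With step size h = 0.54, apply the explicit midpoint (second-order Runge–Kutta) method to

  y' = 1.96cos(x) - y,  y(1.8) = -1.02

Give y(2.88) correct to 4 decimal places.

-1.3555

Midpoint: k1 = f(x_n, y_n); k2 = f(x_n + h/2, y_n + (h/2)·k1); y_{n+1} = y_n + h·k2.
x=1.800000, y=-1.020000:
  k1 = f(1.800000, -1.020000) = 0.574684
  k2 = f(2.070000, -0.864835) = -0.073469
  y ← -1.020000 + 0.54·(-0.073469) = -1.059673
x=2.340000, y=-1.059673:
  k1 = f(2.340000, -1.059673) = -0.303631
  k2 = f(2.610000, -1.141653) = -0.547868
  y ← -1.059673 + 0.54·(-0.547868) = -1.355522
y(2.88) ≈ -1.3555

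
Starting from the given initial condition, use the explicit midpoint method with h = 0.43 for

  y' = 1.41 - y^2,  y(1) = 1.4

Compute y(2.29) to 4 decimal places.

1.2168

Midpoint: k1 = f(t_n, y_n); k2 = f(t_n + h/2, y_n + (h/2)·k1); y_{n+1} = y_n + h·k2.
t=1.000000, y=1.400000:
  k1 = f(1.000000, 1.400000) = -0.550000
  k2 = f(1.215000, 1.281750) = -0.232883
  y ← 1.400000 + 0.43·(-0.232883) = 1.299860
t=1.430000, y=1.299860:
  k1 = f(1.430000, 1.299860) = -0.279637
  k2 = f(1.645000, 1.239738) = -0.126951
  y ← 1.299860 + 0.43·(-0.126951) = 1.245271
t=1.860000, y=1.245271:
  k1 = f(1.860000, 1.245271) = -0.140700
  k2 = f(2.075000, 1.215021) = -0.066275
  y ← 1.245271 + 0.43·(-0.066275) = 1.216773
y(2.29) ≈ 1.2168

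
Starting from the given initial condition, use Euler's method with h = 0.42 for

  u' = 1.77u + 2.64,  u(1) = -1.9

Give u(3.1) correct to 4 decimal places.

-8.0704

Euler: u_{n+1} = u_n + h·f(t_n, u_n).
t=1.000000, u=-1.900000: f=-0.723000 → u ← -1.900000 + 0.42·(-0.723000) = -2.203660
t=1.420000, u=-2.203660: f=-1.260478 → u ← -2.203660 + 0.42·(-1.260478) = -2.733061
t=1.840000, u=-2.733061: f=-2.197518 → u ← -2.733061 + 0.42·(-2.197518) = -3.656018
t=2.260000, u=-3.656018: f=-3.831152 → u ← -3.656018 + 0.42·(-3.831152) = -5.265102
t=2.680000, u=-5.265102: f=-6.679231 → u ← -5.265102 + 0.42·(-6.679231) = -8.070379
u(3.1) ≈ -8.0704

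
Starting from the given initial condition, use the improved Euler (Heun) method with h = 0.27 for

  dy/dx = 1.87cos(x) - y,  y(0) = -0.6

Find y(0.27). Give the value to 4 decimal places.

-0.0323

Heun: k1 = f(x_n, y_n); k2 = f(x_n + h, y_n + h·k1); y_{n+1} = y_n + (h/2)·(k1 + k2).
x=0.000000, y=-0.600000:
  k1 = f(0.000000, -0.600000) = 2.470000
  k2 = f(0.270000, 0.066900) = 1.735352
  y ← -0.600000 + (0.27/2)·(2.470000 + 1.735352) = -0.032278
y(0.27) ≈ -0.0323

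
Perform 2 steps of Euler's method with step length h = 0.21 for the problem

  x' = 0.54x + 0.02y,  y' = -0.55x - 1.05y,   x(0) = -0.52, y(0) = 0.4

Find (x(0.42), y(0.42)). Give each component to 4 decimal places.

Euler on (x,y): x_{n+1} = x_n + h·x', y_{n+1} = y_n + h·y'.
0.000000: (-0.520000, 0.400000); f=(-0.272800, -0.134000) → (-0.577288, 0.371860)
0.210000: (-0.577288, 0.371860); f=(-0.304298, -0.072945) → (-0.641191, 0.356542)
(x(0.42), y(0.42)) ≈ (-0.6412, 0.3565)

-0.6412, 0.3565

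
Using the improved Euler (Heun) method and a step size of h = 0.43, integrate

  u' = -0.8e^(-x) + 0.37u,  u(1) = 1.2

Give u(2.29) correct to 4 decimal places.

1.6377

Heun: k1 = f(x_n, u_n); k2 = f(x_n + h, u_n + h·k1); u_{n+1} = u_n + (h/2)·(k1 + k2).
x=1.000000, u=1.200000:
  k1 = f(1.000000, 1.200000) = 0.149696
  k2 = f(1.430000, 1.264369) = 0.276370
  u ← 1.200000 + (0.43/2)·(0.149696 + 0.276370) = 1.291604
x=1.430000, u=1.291604:
  k1 = f(1.430000, 1.291604) = 0.286446
  k2 = f(1.860000, 1.414776) = 0.398929
  u ← 1.291604 + (0.43/2)·(0.286446 + 0.398929) = 1.438960
x=1.860000, u=1.438960:
  k1 = f(1.860000, 1.438960) = 0.407877
  k2 = f(2.290000, 1.614347) = 0.516295
  u ← 1.438960 + (0.43/2)·(0.407877 + 0.516295) = 1.637657
u(2.29) ≈ 1.6377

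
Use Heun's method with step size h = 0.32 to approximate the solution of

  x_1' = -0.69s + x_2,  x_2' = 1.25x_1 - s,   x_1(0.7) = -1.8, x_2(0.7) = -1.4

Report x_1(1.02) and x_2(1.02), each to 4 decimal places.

-2.5889, -2.5157

Heun on (x_1,x_2): k1 = f(s_n, state_n); k2 = f(s_n + h, state_n + h·k1); state_{n+1} = state_n + (h/2)·(k1 + k2).
0.700000: (-1.800000, -1.400000)
  k1 = (-1.883000, -2.950000)
  predictor → (-2.402560, -2.344000)
  k2 = (-3.047800, -4.023200)
  → (-2.588928, -2.515712)
(x_1(1.02), x_2(1.02)) ≈ (-2.5889, -2.5157)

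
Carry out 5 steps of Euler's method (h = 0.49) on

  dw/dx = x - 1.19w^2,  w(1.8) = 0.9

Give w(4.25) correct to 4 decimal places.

1.8467

Euler: w_{n+1} = w_n + h·f(x_n, w_n).
x=1.800000, w=0.900000: f=0.836100 → w ← 0.900000 + 0.49·0.836100 = 1.309689
x=2.290000, w=1.309689: f=0.248811 → w ← 1.309689 + 0.49·0.248811 = 1.431606
x=2.780000, w=1.431606: f=0.341100 → w ← 1.431606 + 0.49·0.341100 = 1.598745
x=3.270000, w=1.598745: f=0.228377 → w ← 1.598745 + 0.49·0.228377 = 1.710650
x=3.760000, w=1.710650: f=0.277676 → w ← 1.710650 + 0.49·0.277676 = 1.846711
w(4.25) ≈ 1.8467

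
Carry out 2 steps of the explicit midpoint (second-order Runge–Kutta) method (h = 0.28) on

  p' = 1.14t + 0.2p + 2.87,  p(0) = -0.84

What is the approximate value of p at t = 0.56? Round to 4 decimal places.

Midpoint: k1 = f(t_n, p_n); k2 = f(t_n + h/2, p_n + (h/2)·k1); p_{n+1} = p_n + h·k2.
t=0.000000, p=-0.840000:
  k1 = f(0.000000, -0.840000) = 2.702000
  k2 = f(0.140000, -0.461720) = 2.937256
  p ← -0.840000 + 0.28·2.937256 = -0.017568
t=0.280000, p=-0.017568:
  k1 = f(0.280000, -0.017568) = 3.185686
  k2 = f(0.420000, 0.428428) = 3.434486
  p ← -0.017568 + 0.28·3.434486 = 0.944088
p(0.56) ≈ 0.9441

0.9441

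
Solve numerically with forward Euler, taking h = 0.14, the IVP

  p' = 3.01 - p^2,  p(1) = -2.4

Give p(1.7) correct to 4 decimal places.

Euler: p_{n+1} = p_n + h·f(x_n, p_n).
x=1.000000, p=-2.400000: f=-2.750000 → p ← -2.400000 + 0.14·(-2.750000) = -2.785000
x=1.140000, p=-2.785000: f=-4.746225 → p ← -2.785000 + 0.14·(-4.746225) = -3.449472
x=1.280000, p=-3.449472: f=-8.888854 → p ← -3.449472 + 0.14·(-8.888854) = -4.693911
x=1.420000, p=-4.693911: f=-19.022801 → p ← -4.693911 + 0.14·(-19.022801) = -7.357103
x=1.560000, p=-7.357103: f=-51.116966 → p ← -7.357103 + 0.14·(-51.116966) = -14.513478
p(1.7) ≈ -14.5135

-14.5135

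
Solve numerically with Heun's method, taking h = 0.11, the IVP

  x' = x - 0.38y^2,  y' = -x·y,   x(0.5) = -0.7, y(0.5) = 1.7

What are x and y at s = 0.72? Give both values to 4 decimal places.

Heun on (x,y): k1 = f(s_n, state_n); k2 = f(s_n + h, state_n + h·k1); state_{n+1} = state_n + (h/2)·(k1 + k2).
0.500000: (-0.700000, 1.700000)
  k1 = (-1.798200, 1.190000)
  predictor → (-0.897802, 1.830900)
  k2 = (-2.171636, 1.643786)
  → (-0.918341, 1.855858)
0.610000: (-0.918341, 1.855858)
  k1 = (-2.227141, 1.704311)
  predictor → (-1.163326, 2.043332)
  k2 = (-2.749905, 2.377063)
  → (-1.192079, 2.080334)
(x(0.72), y(0.72)) ≈ (-1.1921, 2.0803)

-1.1921, 2.0803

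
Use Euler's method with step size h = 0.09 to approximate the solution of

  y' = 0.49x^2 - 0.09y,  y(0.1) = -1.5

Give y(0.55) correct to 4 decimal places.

-1.4195

Euler: y_{n+1} = y_n + h·f(x_n, y_n).
x=0.100000, y=-1.500000: f=0.139900 → y ← -1.500000 + 0.09·0.139900 = -1.487409
x=0.190000, y=-1.487409: f=0.151556 → y ← -1.487409 + 0.09·0.151556 = -1.473769
x=0.280000, y=-1.473769: f=0.171055 → y ← -1.473769 + 0.09·0.171055 = -1.458374
x=0.370000, y=-1.458374: f=0.198335 → y ← -1.458374 + 0.09·0.198335 = -1.440524
x=0.460000, y=-1.440524: f=0.233331 → y ← -1.440524 + 0.09·0.233331 = -1.419524
y(0.55) ≈ -1.4195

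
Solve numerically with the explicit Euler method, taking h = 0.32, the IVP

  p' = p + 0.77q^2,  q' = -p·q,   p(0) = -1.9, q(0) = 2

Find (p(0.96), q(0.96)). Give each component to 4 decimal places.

Euler on (p,q): p_{n+1} = p_n + h·p', q_{n+1} = q_n + h·q'.
0.000000: (-1.900000, 2.000000); f=(1.180000, 3.800000) → (-1.522400, 3.216000)
0.320000: (-1.522400, 3.216000); f=(6.441445, 4.896038) → (0.538862, 4.782732)
0.640000: (0.538862, 4.782732); f=(18.152249, -2.577235) → (6.347582, 3.958017)
(p(0.96), q(0.96)) ≈ (6.3476, 3.9580)

6.3476, 3.9580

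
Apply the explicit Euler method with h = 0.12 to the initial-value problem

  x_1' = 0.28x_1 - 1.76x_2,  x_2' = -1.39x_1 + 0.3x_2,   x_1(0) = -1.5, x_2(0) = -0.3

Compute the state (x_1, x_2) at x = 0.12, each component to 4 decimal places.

-1.4870, -0.0606

Euler on (x_1,x_2): x_1_{n+1} = x_1_n + h·x_1', x_2_{n+1} = x_2_n + h·x_2'.
0.000000: (-1.500000, -0.300000); f=(0.108000, 1.995000) → (-1.487040, -0.060600)
(x_1(0.12), x_2(0.12)) ≈ (-1.4870, -0.0606)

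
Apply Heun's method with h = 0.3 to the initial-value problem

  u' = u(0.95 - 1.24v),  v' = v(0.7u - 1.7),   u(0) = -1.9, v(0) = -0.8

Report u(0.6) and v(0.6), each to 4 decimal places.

-4.1121, -0.2069

Heun on (u,v): k1 = f(t_n, state_n); k2 = f(t_n + h, state_n + h·k1); state_{n+1} = state_n + (h/2)·(k1 + k2).
0.000000: (-1.900000, -0.800000)
  k1 = (-3.689800, 2.424000)
  predictor → (-3.006940, -0.072800)
  k2 = (-3.128035, 0.276994)
  → (-2.922675, -0.394851)
0.300000: (-2.922675, -0.394851)
  k1 = (-4.207528, 1.479061)
  predictor → (-4.184934, 0.048867)
  k2 = (-3.722098, -0.226230)
  → (-4.112119, -0.206926)
(u(0.6), v(0.6)) ≈ (-4.1121, -0.2069)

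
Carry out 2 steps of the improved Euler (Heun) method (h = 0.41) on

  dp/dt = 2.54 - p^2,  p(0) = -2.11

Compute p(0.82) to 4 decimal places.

Heun: k1 = f(t_n, p_n); k2 = f(t_n + h, p_n + h·k1); p_{n+1} = p_n + (h/2)·(k1 + k2).
t=0.000000, p=-2.110000:
  k1 = f(0.000000, -2.110000) = -1.912100
  k2 = f(0.410000, -2.893961) = -5.835010
  p ← -2.110000 + (0.41/2)·(-1.912100 + (-5.835010)) = -3.698158
t=0.410000, p=-3.698158:
  k1 = f(0.410000, -3.698158) = -11.136370
  k2 = f(0.820000, -8.264069) = -65.754839
  p ← -3.698158 + (0.41/2)·(-11.136370 + (-65.754839)) = -19.460855
p(0.82) ≈ -19.4609

-19.4609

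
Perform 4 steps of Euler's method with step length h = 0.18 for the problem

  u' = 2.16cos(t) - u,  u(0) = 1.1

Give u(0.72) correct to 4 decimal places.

Euler: u_{n+1} = u_n + h·f(t_n, u_n).
t=0.000000, u=1.100000: f=1.060000 → u ← 1.100000 + 0.18·1.060000 = 1.290800
t=0.180000, u=1.290800: f=0.834302 → u ← 1.290800 + 0.18·0.834302 = 1.440974
t=0.360000, u=1.440974: f=0.580563 → u ← 1.440974 + 0.18·0.580563 = 1.545476
t=0.540000, u=1.545476: f=0.307175 → u ← 1.545476 + 0.18·0.307175 = 1.600767
u(0.72) ≈ 1.6008

1.6008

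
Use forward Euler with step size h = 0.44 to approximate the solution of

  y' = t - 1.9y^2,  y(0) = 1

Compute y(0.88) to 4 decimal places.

Euler: y_{n+1} = y_n + h·f(t_n, y_n).
t=0.000000, y=1.000000: f=-1.900000 → y ← 1.000000 + 0.44·(-1.900000) = 0.164000
t=0.440000, y=0.164000: f=0.388898 → y ← 0.164000 + 0.44·0.388898 = 0.335115
y(0.88) ≈ 0.3351

0.3351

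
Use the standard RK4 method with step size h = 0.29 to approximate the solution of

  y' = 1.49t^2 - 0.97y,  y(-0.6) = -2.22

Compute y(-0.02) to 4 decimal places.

-1.1937

RK4: k1 = f(t_n, y_n); k2 = f(t_n + h/2, y_n + (h/2)·k1); k3 = f(t_n + h/2, y_n + (h/2)·k2); k4 = f(t_n + h, y_n + h·k3); y_{n+1} = y_n + (h/6)·(k1 + 2k2 + 2k3 + k4).
t=-0.600000, y=-2.220000:
  k1 = f(-0.600000, -2.220000) = 2.689800
  k2 = f(-0.455000, -1.829979) = 2.083547
  k3 = f(-0.455000, -1.917886) = 2.168816
  k4 = f(-0.310000, -1.591043) = 1.686501
  y ← -2.220000 + (0.29/6)·(k1 + 2k2 + 2k3 + k4) = -1.597417
t=-0.310000, y=-1.597417:
  k1 = f(-0.310000, -1.597417) = 1.692683
  k2 = f(-0.165000, -1.351978) = 1.351984
  k3 = f(-0.165000, -1.401379) = 1.399903
  k4 = f(-0.020000, -1.191445) = 1.156298
  y ← -1.597417 + (0.29/6)·(k1 + 2k2 + 2k3 + k4) = -1.193701
y(-0.02) ≈ -1.1937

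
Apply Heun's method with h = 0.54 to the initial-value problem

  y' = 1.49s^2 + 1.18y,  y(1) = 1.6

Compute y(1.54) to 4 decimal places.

Heun: k1 = f(s_n, y_n); k2 = f(s_n + h, y_n + h·k1); y_{n+1} = y_n + (h/2)·(k1 + k2).
s=1.000000, y=1.600000:
  k1 = f(1.000000, 1.600000) = 3.378000
  k2 = f(1.540000, 3.424120) = 7.574146
  y ← 1.600000 + (0.54/2)·(3.378000 + 7.574146) = 4.557079
y(1.54) ≈ 4.5571

4.5571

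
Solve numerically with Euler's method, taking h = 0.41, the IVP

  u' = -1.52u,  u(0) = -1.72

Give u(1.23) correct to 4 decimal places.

Euler: u_{n+1} = u_n + h·f(t_n, u_n).
t=0.000000, u=-1.720000: f=2.614400 → u ← -1.720000 + 0.41·2.614400 = -0.648096
t=0.410000, u=-0.648096: f=0.985106 → u ← -0.648096 + 0.41·0.985106 = -0.244203
t=0.820000, u=-0.244203: f=0.371188 → u ← -0.244203 + 0.41·0.371188 = -0.092016
u(1.23) ≈ -0.0920

-0.0920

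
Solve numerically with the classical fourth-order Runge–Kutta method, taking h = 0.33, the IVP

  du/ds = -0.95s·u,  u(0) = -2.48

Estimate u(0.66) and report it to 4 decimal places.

RK4: k1 = f(s_n, u_n); k2 = f(s_n + h/2, u_n + (h/2)·k1); k3 = f(s_n + h/2, u_n + (h/2)·k2); k4 = f(s_n + h, u_n + h·k3); u_{n+1} = u_n + (h/6)·(k1 + 2k2 + 2k3 + k4).
s=0.000000, u=-2.480000:
  k1 = f(0.000000, -2.480000) = 0.000000
  k2 = f(0.165000, -2.480000) = 0.388740
  k3 = f(0.165000, -2.415858) = 0.378686
  k4 = f(0.330000, -2.355034) = 0.738303
  u ← -2.480000 + (0.33/6)·(k1 + 2k2 + 2k3 + k4) = -2.354977
s=0.330000, u=-2.354977:
  k1 = f(0.330000, -2.354977) = 0.738285
  k2 = f(0.495000, -2.233159) = 1.050143
  k3 = f(0.495000, -2.181703) = 1.025946
  k4 = f(0.660000, -2.016414) = 1.264292
  u ← -2.354977 + (0.33/6)·(k1 + 2k2 + 2k3 + k4) = -2.016465
u(0.66) ≈ -2.0165

-2.0165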